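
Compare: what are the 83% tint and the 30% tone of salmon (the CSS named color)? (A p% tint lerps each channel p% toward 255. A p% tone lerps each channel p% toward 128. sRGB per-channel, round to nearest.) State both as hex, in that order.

#FEE9E7, #D58076

CSS salmon is rgb(250, 128, 114).
83% tint:
  R: 250 + 0.83×(255−250) = 250 + 4.15 = 254.15 → 254
  G: 128 + 0.83×(255−128) = 128 + 105.41 = 233.41 → 233
  B: 114 + 0.83×(255−114) = 114 + 117.03 = 231.03 → 231
  → #FEE9E7
30% tone:
  R: 250 + 0.3×(128−250) = 250 − 36.6 = 213.4 → 213
  G: 128 + 0.3×(128−128) = 128 + 0 = 128 → 128
  B: 114 + 0.3×(128−114) = 114 + 4.2 = 118.2 → 118
  → #D58076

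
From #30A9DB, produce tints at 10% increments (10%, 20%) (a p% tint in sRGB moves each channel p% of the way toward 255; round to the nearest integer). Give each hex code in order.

#30A9DB is rgb(48, 169, 219).
10%: (48 + 20.7 = 68.7→69, 169 + 8.6 = 177.6→178, 219 + 3.6 = 222.6→223) → #45B2DF
20%: (48 + 41.4 = 89.4→89, 169 + 17.2 = 186.2→186, 219 + 7.2 = 226.2→226) → #59BAE2

#45B2DF, #59BAE2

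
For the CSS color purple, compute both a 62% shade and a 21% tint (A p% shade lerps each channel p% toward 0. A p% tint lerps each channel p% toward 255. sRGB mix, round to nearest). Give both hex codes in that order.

#310031, #9B369B

CSS purple is rgb(128, 0, 128).
62% shade:
  R: 128 − 79.36 = 48.64 → 49
  G: 0 + 0.62×(0−0) = 0 + 0 = 0 → 0
  B: 128 − 79.36 = 48.64 → 49
  → #310031
21% tint:
  R: 128 + 0.21×(255−128) = 128 + 26.67 = 154.67 → 155
  G: 0 + 0.21×(255−0) = 0 + 53.55 = 53.55 → 54
  B: 128 + 26.67 = 154.67 → 155
  → #9B369B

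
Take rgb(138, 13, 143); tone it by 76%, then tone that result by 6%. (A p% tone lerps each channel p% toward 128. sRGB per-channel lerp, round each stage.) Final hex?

Per channel, c → c + 0.76(128 − c):
  R: 138 + 0.76×(128−138) = 138 − 7.6 = 130.4 → 130
  G: 13 + 0.76×(128−13) = 13 + 87.4 = 100.4 → 100
  B: 143 − 11.4 = 131.6 → 132
After the tone: rgb(130, 100, 132) = #826484.
Per channel, c → c + 0.06(128 − c):
  R: 130 − 0.12 = 129.88 → 130
  G: 100 + 0.06×(128−100) = 100 + 1.68 = 101.68 → 102
  B: 132 − 0.24 = 131.76 → 132
rgb(130, 102, 132) = #826684.

#826684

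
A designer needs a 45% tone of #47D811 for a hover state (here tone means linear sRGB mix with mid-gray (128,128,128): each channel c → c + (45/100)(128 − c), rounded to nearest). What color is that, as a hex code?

#47D811 is rgb(71, 216, 17).
Per channel, c → c + 0.45(128 − c):
  R: 71 + 0.45×(128−71) = 71 + 25.65 = 96.65 → 97
  G: 216 − 39.6 = 176.4 → 176
  B: 17 + 0.45×(128−17) = 17 + 49.95 = 66.95 → 67
rgb(97, 176, 67) = #61B043.

#61B043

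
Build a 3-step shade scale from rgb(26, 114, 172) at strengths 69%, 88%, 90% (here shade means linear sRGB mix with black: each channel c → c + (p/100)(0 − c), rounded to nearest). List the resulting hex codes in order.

#082335, #030e15, #030b11

69%: (26 − 17.94 = 8.06→8, 114 − 78.66 = 35.34→35, 172 − 118.68 = 53.32→53) → #082335
88%: (26 − 22.88 = 3.12→3, 114 − 100.32 = 13.68→14, 172 − 151.36 = 20.64→21) → #030e15
90%: (26 − 23.4 = 2.6→3, 114 − 102.6 = 11.4→11, 172 − 154.8 = 17.2→17) → #030b11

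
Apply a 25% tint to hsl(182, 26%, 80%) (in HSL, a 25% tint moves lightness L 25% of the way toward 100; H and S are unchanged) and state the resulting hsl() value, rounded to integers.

hsl(182, 26%, 85%)

L moves 25% from 80 toward 100: 80 + 5 = 85 → 85.
H and S are unchanged.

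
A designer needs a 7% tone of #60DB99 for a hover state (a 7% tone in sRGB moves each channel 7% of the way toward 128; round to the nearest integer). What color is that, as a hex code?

#62D597

#60DB99 is rgb(96, 219, 153).
Lerp each channel 7% toward 128:
  R: 96 + 0.07×(128−96) = 96 + 2.24 = 98.24 → 98
  G: 219 + 0.07×(128−219) = 219 − 6.37 = 212.63 → 213
  B: 153 − 1.75 = 151.25 → 151
rgb(98, 213, 151) = #62D597.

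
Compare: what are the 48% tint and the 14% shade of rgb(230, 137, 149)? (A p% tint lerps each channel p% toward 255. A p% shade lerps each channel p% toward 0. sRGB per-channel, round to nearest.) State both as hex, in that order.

#F2C2C8, #C67680

48% tint:
  R: 230 + 0.48×(255−230) = 230 + 12 = 242 → 242
  G: 137 + 56.64 = 193.64 → 194
  B: 149 + 0.48×(255−149) = 149 + 50.88 = 199.88 → 200
  → #F2C2C8
14% shade:
  R: 230 + 0.14×(0−230) = 230 − 32.2 = 197.8 → 198
  G: 137 + 0.14×(0−137) = 137 − 19.18 = 117.82 → 118
  B: 149 − 20.86 = 128.14 → 128
  → #C67680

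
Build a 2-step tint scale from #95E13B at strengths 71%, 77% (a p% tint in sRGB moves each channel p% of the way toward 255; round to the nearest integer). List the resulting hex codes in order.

#E0F6C6, #E7F8D2

#95E13B is rgb(149, 225, 59).
71%: (149 + 75.26 = 224.26→224, 225 + 21.3 = 246.3→246, 59 + 139.16 = 198.16→198) → #E0F6C6
77%: (149 + 81.62 = 230.62→231, 225 + 23.1 = 248.1→248, 59 + 150.92 = 209.92→210) → #E7F8D2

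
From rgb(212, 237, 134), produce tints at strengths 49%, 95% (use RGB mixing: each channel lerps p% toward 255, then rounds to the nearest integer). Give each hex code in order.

49%: (212 + 21.07 = 233.07→233, 237 + 8.82 = 245.82→246, 134 + 59.29 = 193.29→193) → #e9f6c1
95%: (212 + 40.85 = 252.85→253, 237 + 17.1 = 254.1→254, 134 + 114.95 = 248.95→249) → #fdfef9

#e9f6c1, #fdfef9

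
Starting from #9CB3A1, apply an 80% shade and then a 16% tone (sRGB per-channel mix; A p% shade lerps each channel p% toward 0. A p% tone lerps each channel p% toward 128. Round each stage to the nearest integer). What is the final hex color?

#2F332F

#9CB3A1 is rgb(156, 179, 161).
Per channel, c → c + 0.8(0 − c):
  R: 156 + 0.8×(0−156) = 156 − 124.8 = 31.2 → 31
  G: 179 + 0.8×(0−179) = 179 − 143.2 = 35.8 → 36
  B: 161 + 0.8×(0−161) = 161 − 128.8 = 32.2 → 32
After the shade: rgb(31, 36, 32) = #1F2420.
Lerp each channel 16% toward 128:
  R: 31 + 0.16×(128−31) = 31 + 15.52 = 46.52 → 47
  G: 36 + 14.72 = 50.72 → 51
  B: 32 + 0.16×(128−32) = 32 + 15.36 = 47.36 → 47
rgb(47, 51, 47) = #2F332F.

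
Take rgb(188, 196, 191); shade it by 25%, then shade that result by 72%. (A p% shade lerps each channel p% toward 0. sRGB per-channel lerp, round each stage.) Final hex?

Lerp each channel 25% toward 0:
  R: 188 + 0.25×(0−188) = 188 − 47 = 141 → 141
  G: 196 − 49 = 147 → 147
  B: 191 − 47.75 = 143.25 → 143
After the shade: rgb(141, 147, 143) = #8D938F.
A 72% shade moves each channel 72% toward 0:
  R: 141 + 0.72×(0−141) = 141 − 101.52 = 39.48 → 39
  G: 147 + 0.72×(0−147) = 147 − 105.84 = 41.16 → 41
  B: 143 + 0.72×(0−143) = 143 − 102.96 = 40.04 → 40
rgb(39, 41, 40) = #272928.

#272928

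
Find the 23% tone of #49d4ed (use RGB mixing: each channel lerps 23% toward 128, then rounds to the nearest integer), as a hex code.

#56c1d4

#49d4ed is rgb(73, 212, 237).
A 23% tone moves each channel 23% toward 128:
  R: 73 + 12.65 = 85.65 → 86
  G: 212 + 0.23×(128−212) = 212 − 19.32 = 192.68 → 193
  B: 237 + 0.23×(128−237) = 237 − 25.07 = 211.93 → 212
rgb(86, 193, 212) = #56c1d4.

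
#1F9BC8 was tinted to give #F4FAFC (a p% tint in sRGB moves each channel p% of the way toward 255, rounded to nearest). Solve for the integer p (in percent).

#1F9BC8 is rgb(31, 155, 200); #F4FAFC is rgb(244, 250, 252).
On the R channel (widest range): 244 ≈ 31 + (p/100)(255 − 31), so p ≈ 100×(244 − 31)/(255 − 31) = 21300/224 = 95.09.
p = 95 reproduces all three channels after rounding.

95%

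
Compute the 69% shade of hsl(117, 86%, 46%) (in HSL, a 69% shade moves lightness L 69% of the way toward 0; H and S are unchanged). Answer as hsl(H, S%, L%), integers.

L moves 69% from 46 toward 0: 46 − 31.74 = 14.26 → 14.
H and S are unchanged.

hsl(117, 86%, 14%)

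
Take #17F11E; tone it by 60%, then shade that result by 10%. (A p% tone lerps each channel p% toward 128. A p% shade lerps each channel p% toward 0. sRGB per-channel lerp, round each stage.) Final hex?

#17F11E is rgb(23, 241, 30).
Per channel, c → c + 0.6(128 − c):
  R: 23 + 0.6×(128−23) = 23 + 63 = 86 → 86
  G: 241 + 0.6×(128−241) = 241 − 67.8 = 173.2 → 173
  B: 30 + 58.8 = 88.8 → 89
After the tone: rgb(86, 173, 89) = #56AD59.
Per channel, c → c + 0.1(0 − c):
  R: 86 − 8.6 = 77.4 → 77
  G: 173 − 17.3 = 155.7 → 156
  B: 89 + 0.1×(0−89) = 89 − 8.9 = 80.1 → 80
rgb(77, 156, 80) = #4D9C50.

#4D9C50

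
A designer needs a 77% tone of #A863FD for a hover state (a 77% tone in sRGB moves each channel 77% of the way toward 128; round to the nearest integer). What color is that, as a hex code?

#89799D

#A863FD is rgb(168, 99, 253).
Per channel, c → c + 0.77(128 − c):
  R: 168 + 0.77×(128−168) = 168 − 30.8 = 137.2 → 137
  G: 99 + 22.33 = 121.33 → 121
  B: 253 − 96.25 = 156.75 → 157
rgb(137, 121, 157) = #89799D.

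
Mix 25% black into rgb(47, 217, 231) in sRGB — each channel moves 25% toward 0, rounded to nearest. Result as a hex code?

#23A3AD

A 25% shade moves each channel 25% toward 0:
  R: 47 + 0.25×(0−47) = 47 − 11.75 = 35.25 → 35
  G: 217 − 54.25 = 162.75 → 163
  B: 231 + 0.25×(0−231) = 231 − 57.75 = 173.25 → 173
rgb(35, 163, 173) = #23A3AD.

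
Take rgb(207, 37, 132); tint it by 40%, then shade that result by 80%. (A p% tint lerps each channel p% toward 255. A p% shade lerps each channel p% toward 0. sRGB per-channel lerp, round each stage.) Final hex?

#2D1924

Per channel, c → c + 0.4(255 − c):
  R: 207 + 0.4×(255−207) = 207 + 19.2 = 226.2 → 226
  G: 37 + 0.4×(255−37) = 37 + 87.2 = 124.2 → 124
  B: 132 + 0.4×(255−132) = 132 + 49.2 = 181.2 → 181
After the tint: rgb(226, 124, 181) = #E27CB5.
Per channel, c → c + 0.8(0 − c):
  R: 226 + 0.8×(0−226) = 226 − 180.8 = 45.2 → 45
  G: 124 + 0.8×(0−124) = 124 − 99.2 = 24.8 → 25
  B: 181 + 0.8×(0−181) = 181 − 144.8 = 36.2 → 36
rgb(45, 25, 36) = #2D1924.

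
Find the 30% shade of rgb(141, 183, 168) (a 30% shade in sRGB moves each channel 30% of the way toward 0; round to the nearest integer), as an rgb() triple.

rgb(99, 128, 118)

Per channel, c → c + 0.3(0 − c):
  R: 141 + 0.3×(0−141) = 141 − 42.3 = 98.7 → 99
  G: 183 − 54.9 = 128.1 → 128
  B: 168 − 50.4 = 117.6 → 118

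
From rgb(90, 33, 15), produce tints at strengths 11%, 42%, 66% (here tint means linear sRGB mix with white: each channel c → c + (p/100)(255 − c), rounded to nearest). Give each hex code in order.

11%: (90 + 18.15 = 108.15→108, 33 + 24.42 = 57.42→57, 15 + 26.4 = 41.4→41) → #6C3929
42%: (90 + 69.3 = 159.3→159, 33 + 93.24 = 126.24→126, 15 + 100.8 = 115.8→116) → #9F7E74
66%: (90 + 108.9 = 198.9→199, 33 + 146.52 = 179.52→180, 15 + 158.4 = 173.4→173) → #C7B4AD

#6C3929, #9F7E74, #C7B4AD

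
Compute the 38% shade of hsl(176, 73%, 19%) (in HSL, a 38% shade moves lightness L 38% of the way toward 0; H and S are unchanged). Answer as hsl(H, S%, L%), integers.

L moves 38% from 19 toward 0: 19 − 7.22 = 11.78 → 12.
H and S are unchanged.

hsl(176, 73%, 12%)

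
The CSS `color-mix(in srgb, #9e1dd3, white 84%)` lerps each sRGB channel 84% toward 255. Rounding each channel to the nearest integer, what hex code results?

#efdbf8

#9e1dd3 is rgb(158, 29, 211).
An 84% tint moves each channel 84% toward 255:
  R: 158 + 81.48 = 239.48 → 239
  G: 29 + 189.84 = 218.84 → 219
  B: 211 + 0.84×(255−211) = 211 + 36.96 = 247.96 → 248
rgb(239, 219, 248) = #efdbf8.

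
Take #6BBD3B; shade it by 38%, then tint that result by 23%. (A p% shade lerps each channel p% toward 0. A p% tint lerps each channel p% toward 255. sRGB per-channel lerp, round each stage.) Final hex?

#6BBD3B is rgb(107, 189, 59).
Lerp each channel 38% toward 0:
  R: 107 − 40.66 = 66.34 → 66
  G: 189 − 71.82 = 117.18 → 117
  B: 59 − 22.42 = 36.58 → 37
After the shade: rgb(66, 117, 37) = #427525.
A 23% tint moves each channel 23% toward 255:
  R: 66 + 0.23×(255−66) = 66 + 43.47 = 109.47 → 109
  G: 117 + 0.23×(255−117) = 117 + 31.74 = 148.74 → 149
  B: 37 + 0.23×(255−37) = 37 + 50.14 = 87.14 → 87
rgb(109, 149, 87) = #6D9557.

#6D9557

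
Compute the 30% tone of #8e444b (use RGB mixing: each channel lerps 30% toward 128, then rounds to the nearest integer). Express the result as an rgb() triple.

rgb(138, 86, 91)

#8e444b is rgb(142, 68, 75).
A 30% tone moves each channel 30% toward 128:
  R: 142 + 0.3×(128−142) = 142 − 4.2 = 137.8 → 138
  G: 68 + 18 = 86 → 86
  B: 75 + 15.9 = 90.9 → 91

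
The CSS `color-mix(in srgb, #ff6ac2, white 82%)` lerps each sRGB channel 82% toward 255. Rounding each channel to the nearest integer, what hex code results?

#ffe4f4

#ff6ac2 is rgb(255, 106, 194).
Lerp each channel 82% toward 255:
  R: 255 + 0.82×(255−255) = 255 + 0 = 255 → 255
  G: 106 + 0.82×(255−106) = 106 + 122.18 = 228.18 → 228
  B: 194 + 0.82×(255−194) = 194 + 50.02 = 244.02 → 244
rgb(255, 228, 244) = #ffe4f4.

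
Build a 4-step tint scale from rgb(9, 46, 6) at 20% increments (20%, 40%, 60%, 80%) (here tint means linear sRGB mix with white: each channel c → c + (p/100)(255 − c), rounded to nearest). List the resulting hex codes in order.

#3A5838, #6B826A, #9DAB9B, #CED5CD

20%: (9 + 49.2 = 58.2→58, 46 + 41.8 = 87.8→88, 6 + 49.8 = 55.8→56) → #3A5838
40%: (9 + 98.4 = 107.4→107, 46 + 83.6 = 129.6→130, 6 + 99.6 = 105.6→106) → #6B826A
60%: (9 + 147.6 = 156.6→157, 46 + 125.4 = 171.4→171, 6 + 149.4 = 155.4→155) → #9DAB9B
80%: (9 + 196.8 = 205.8→206, 46 + 167.2 = 213.2→213, 6 + 199.2 = 205.2→205) → #CED5CD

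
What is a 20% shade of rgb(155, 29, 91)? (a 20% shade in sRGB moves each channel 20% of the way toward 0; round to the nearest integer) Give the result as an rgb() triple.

rgb(124, 23, 73)

Lerp each channel 20% toward 0:
  R: 155 − 31 = 124 → 124
  G: 29 + 0.2×(0−29) = 29 − 5.8 = 23.2 → 23
  B: 91 + 0.2×(0−91) = 91 − 18.2 = 72.8 → 73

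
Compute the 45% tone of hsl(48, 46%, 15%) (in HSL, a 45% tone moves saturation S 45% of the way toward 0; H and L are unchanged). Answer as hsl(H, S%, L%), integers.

hsl(48, 25%, 15%)

S moves 45% from 46 toward 0: 46 − 20.7 = 25.3 → 25.
H and L are unchanged.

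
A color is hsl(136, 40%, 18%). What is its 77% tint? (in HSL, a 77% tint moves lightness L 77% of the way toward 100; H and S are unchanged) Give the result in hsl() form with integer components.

L moves 77% from 18 toward 100: 18 + 63.14 = 81.14 → 81.
H and S are unchanged.

hsl(136, 40%, 81%)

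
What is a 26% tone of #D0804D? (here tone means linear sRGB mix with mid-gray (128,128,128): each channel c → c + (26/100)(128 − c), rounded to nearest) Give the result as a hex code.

#D0804D is rgb(208, 128, 77).
A 26% tone moves each channel 26% toward 128:
  R: 208 − 20.8 = 187.2 → 187
  G: 128 + 0.26×(128−128) = 128 + 0 = 128 → 128
  B: 77 + 0.26×(128−77) = 77 + 13.26 = 90.26 → 90
rgb(187, 128, 90) = #BB805A.

#BB805A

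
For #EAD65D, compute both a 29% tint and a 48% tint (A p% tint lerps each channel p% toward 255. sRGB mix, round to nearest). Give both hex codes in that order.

#EAD65D is rgb(234, 214, 93).
29% tint:
  R: 234 + 6.09 = 240.09 → 240
  G: 214 + 11.89 = 225.89 → 226
  B: 93 + 46.98 = 139.98 → 140
  → #F0E28C
48% tint:
  R: 234 + 0.48×(255−234) = 234 + 10.08 = 244.08 → 244
  G: 214 + 0.48×(255−214) = 214 + 19.68 = 233.68 → 234
  B: 93 + 0.48×(255−93) = 93 + 77.76 = 170.76 → 171
  → #F4EAAB

#F0E28C, #F4EAAB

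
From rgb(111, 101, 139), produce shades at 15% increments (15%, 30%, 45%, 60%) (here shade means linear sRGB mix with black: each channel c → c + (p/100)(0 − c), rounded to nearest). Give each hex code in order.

15%: (111 − 16.65 = 94.35→94, 101 − 15.15 = 85.85→86, 139 − 20.85 = 118.15→118) → #5E5676
30%: (111 − 33.3 = 77.7→78, 101 − 30.3 = 70.7→71, 139 − 41.7 = 97.3→97) → #4E4761
45%: (111 − 49.95 = 61.05→61, 101 − 45.45 = 55.55→56, 139 − 62.55 = 76.45→76) → #3D384C
60%: (111 − 66.6 = 44.4→44, 101 − 60.6 = 40.4→40, 139 − 83.4 = 55.6→56) → #2C2838

#5E5676, #4E4761, #3D384C, #2C2838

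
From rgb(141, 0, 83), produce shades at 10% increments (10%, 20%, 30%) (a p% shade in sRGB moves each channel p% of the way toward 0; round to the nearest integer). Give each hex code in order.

10%: (141 − 14.1 = 126.9→127, 0→0, 83 − 8.3 = 74.7→75) → #7F004B
20%: (141 − 28.2 = 112.8→113, 0→0, 83 − 16.6 = 66.4→66) → #710042
30%: (141 − 42.3 = 98.7→99, 0→0, 83 − 24.9 = 58.1→58) → #63003A

#7F004B, #710042, #63003A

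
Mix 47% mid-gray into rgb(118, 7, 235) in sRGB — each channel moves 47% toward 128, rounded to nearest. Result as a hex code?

Lerp each channel 47% toward 128:
  R: 118 + 0.47×(128−118) = 118 + 4.7 = 122.7 → 123
  G: 7 + 0.47×(128−7) = 7 + 56.87 = 63.87 → 64
  B: 235 + 0.47×(128−235) = 235 − 50.29 = 184.71 → 185
rgb(123, 64, 185) = #7B40B9.

#7B40B9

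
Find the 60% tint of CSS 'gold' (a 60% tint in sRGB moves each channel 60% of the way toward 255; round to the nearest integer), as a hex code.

CSS gold is rgb(255, 215, 0).
Lerp each channel 60% toward 255:
  R: 255 + 0.6×(255−255) = 255 + 0 = 255 → 255
  G: 215 + 24 = 239 → 239
  B: 0 + 0.6×(255−0) = 0 + 153 = 153 → 153
rgb(255, 239, 153) = #FFEF99.

#FFEF99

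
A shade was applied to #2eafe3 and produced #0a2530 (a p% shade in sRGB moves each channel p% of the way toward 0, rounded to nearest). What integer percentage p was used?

#2eafe3 is rgb(46, 175, 227); #0a2530 is rgb(10, 37, 48).
On the B channel (widest range): 48 ≈ 227 + (p/100)(0 − 227), so p ≈ 100×(48 − 227)/(0 − 227) = -17900/-227 = 78.85.
p = 79 reproduces all three channels after rounding.

79%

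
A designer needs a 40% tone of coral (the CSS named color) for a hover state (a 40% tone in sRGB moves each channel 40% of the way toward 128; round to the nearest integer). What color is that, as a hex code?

#CC7F63

CSS coral is rgb(255, 127, 80).
Per channel, c → c + 0.4(128 − c):
  R: 255 + 0.4×(128−255) = 255 − 50.8 = 204.2 → 204
  G: 127 + 0.4×(128−127) = 127 + 0.4 = 127.4 → 127
  B: 80 + 19.2 = 99.2 → 99
rgb(204, 127, 99) = #CC7F63.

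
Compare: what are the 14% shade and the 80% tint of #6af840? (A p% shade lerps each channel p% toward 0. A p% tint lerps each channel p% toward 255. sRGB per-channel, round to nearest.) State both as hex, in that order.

#6af840 is rgb(106, 248, 64).
14% shade:
  R: 106 + 0.14×(0−106) = 106 − 14.84 = 91.16 → 91
  G: 248 + 0.14×(0−248) = 248 − 34.72 = 213.28 → 213
  B: 64 − 8.96 = 55.04 → 55
  → #5bd537
80% tint:
  R: 106 + 119.2 = 225.2 → 225
  G: 248 + 5.6 = 253.6 → 254
  B: 64 + 0.8×(255−64) = 64 + 152.8 = 216.8 → 217
  → #e1fed9

#5bd537, #e1fed9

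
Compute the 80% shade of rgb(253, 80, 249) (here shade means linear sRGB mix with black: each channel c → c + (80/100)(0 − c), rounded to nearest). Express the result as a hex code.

An 80% shade moves each channel 80% toward 0:
  R: 253 − 202.4 = 50.6 → 51
  G: 80 + 0.8×(0−80) = 80 − 64 = 16 → 16
  B: 249 + 0.8×(0−249) = 249 − 199.2 = 49.8 → 50
rgb(51, 16, 50) = #331032.

#331032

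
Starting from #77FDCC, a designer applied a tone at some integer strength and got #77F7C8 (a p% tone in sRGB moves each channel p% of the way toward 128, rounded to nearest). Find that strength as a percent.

#77FDCC is rgb(119, 253, 204); #77F7C8 is rgb(119, 247, 200).
On the G channel (widest range): 247 ≈ 253 + (p/100)(128 − 253), so p ≈ 100×(247 − 253)/(128 − 253) = -600/-125 = 4.80.
p = 5 reproduces all three channels after rounding.

5%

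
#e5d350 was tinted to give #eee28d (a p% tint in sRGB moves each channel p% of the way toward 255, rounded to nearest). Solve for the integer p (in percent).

#e5d350 is rgb(229, 211, 80); #eee28d is rgb(238, 226, 141).
On the B channel (widest range): 141 ≈ 80 + (p/100)(255 − 80), so p ≈ 100×(141 − 80)/(255 − 80) = 6100/175 = 34.86.
p = 35 reproduces all three channels after rounding.

35%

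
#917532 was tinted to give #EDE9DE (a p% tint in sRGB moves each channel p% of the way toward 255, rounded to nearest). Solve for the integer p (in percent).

#917532 is rgb(145, 117, 50); #EDE9DE is rgb(237, 233, 222).
On the B channel (widest range): 222 ≈ 50 + (p/100)(255 − 50), so p ≈ 100×(222 − 50)/(255 − 50) = 17200/205 = 83.90.
p = 84 reproduces all three channels after rounding.

84%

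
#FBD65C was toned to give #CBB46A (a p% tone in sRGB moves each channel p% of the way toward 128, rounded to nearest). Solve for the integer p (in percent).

39%

#FBD65C is rgb(251, 214, 92); #CBB46A is rgb(203, 180, 106).
On the R channel (widest range): 203 ≈ 251 + (p/100)(128 − 251), so p ≈ 100×(203 − 251)/(128 − 251) = -4800/-123 = 39.02.
p = 39 reproduces all three channels after rounding.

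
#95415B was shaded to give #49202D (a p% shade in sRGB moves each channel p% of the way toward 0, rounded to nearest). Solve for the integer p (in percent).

#95415B is rgb(149, 65, 91); #49202D is rgb(73, 32, 45).
On the R channel (widest range): 73 ≈ 149 + (p/100)(0 − 149), so p ≈ 100×(73 − 149)/(0 − 149) = -7600/-149 = 51.01.
p = 51 reproduces all three channels after rounding.

51%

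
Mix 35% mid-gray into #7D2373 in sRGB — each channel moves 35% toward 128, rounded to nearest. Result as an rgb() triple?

#7D2373 is rgb(125, 35, 115).
A 35% tone moves each channel 35% toward 128:
  R: 125 + 0.35×(128−125) = 125 + 1.05 = 126.05 → 126
  G: 35 + 32.55 = 67.55 → 68
  B: 115 + 0.35×(128−115) = 115 + 4.55 = 119.55 → 120

rgb(126, 68, 120)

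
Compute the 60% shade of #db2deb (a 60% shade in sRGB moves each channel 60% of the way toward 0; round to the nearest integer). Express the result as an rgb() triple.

#db2deb is rgb(219, 45, 235).
A 60% shade moves each channel 60% toward 0:
  R: 219 + 0.6×(0−219) = 219 − 131.4 = 87.6 → 88
  G: 45 + 0.6×(0−45) = 45 − 27 = 18 → 18
  B: 235 − 141 = 94 → 94

rgb(88, 18, 94)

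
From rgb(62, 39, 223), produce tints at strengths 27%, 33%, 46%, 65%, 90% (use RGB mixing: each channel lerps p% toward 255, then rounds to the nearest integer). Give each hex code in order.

27%: (62 + 52.11 = 114.11→114, 39 + 58.32 = 97.32→97, 223 + 8.64 = 231.64→232) → #7261E8
33%: (62 + 63.69 = 125.69→126, 39 + 71.28 = 110.28→110, 223 + 10.56 = 233.56→234) → #7E6EEA
46%: (62 + 88.78 = 150.78→151, 39 + 99.36 = 138.36→138, 223 + 14.72 = 237.72→238) → #978AEE
65%: (62 + 125.45 = 187.45→187, 39 + 140.4 = 179.4→179, 223 + 20.8 = 243.8→244) → #BBB3F4
90%: (62 + 173.7 = 235.7→236, 39 + 194.4 = 233.4→233, 223 + 28.8 = 251.8→252) → #ECE9FC

#7261E8, #7E6EEA, #978AEE, #BBB3F4, #ECE9FC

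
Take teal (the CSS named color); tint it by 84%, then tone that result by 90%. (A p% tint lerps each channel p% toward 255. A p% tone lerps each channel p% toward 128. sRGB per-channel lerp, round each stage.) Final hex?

CSS teal is rgb(0, 128, 128).
Per channel, c → c + 0.84(255 − c):
  R: 0 + 0.84×(255−0) = 0 + 214.2 = 214.2 → 214
  G: 128 + 0.84×(255−128) = 128 + 106.68 = 234.68 → 235
  B: 128 + 106.68 = 234.68 → 235
After the tint: rgb(214, 235, 235) = #D6EBEB.
Lerp each channel 90% toward 128:
  R: 214 − 77.4 = 136.6 → 137
  G: 235 + 0.9×(128−235) = 235 − 96.3 = 138.7 → 139
  B: 235 + 0.9×(128−235) = 235 − 96.3 = 138.7 → 139
rgb(137, 139, 139) = #898B8B.

#898B8B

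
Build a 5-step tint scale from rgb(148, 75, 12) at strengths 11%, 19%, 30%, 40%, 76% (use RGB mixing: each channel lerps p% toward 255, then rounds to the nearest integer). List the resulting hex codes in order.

11%: (148 + 11.77 = 159.77→160, 75 + 19.8 = 94.8→95, 12 + 26.73 = 38.73→39) → #A05F27
19%: (148 + 20.33 = 168.33→168, 75 + 34.2 = 109.2→109, 12 + 46.17 = 58.17→58) → #A86D3A
30%: (148 + 32.1 = 180.1→180, 75 + 54 = 129→129, 12 + 72.9 = 84.9→85) → #B48155
40%: (148 + 42.8 = 190.8→191, 75 + 72 = 147→147, 12 + 97.2 = 109.2→109) → #BF936D
76%: (148 + 81.32 = 229.32→229, 75 + 136.8 = 211.8→212, 12 + 184.68 = 196.68→197) → #E5D4C5

#A05F27, #A86D3A, #B48155, #BF936D, #E5D4C5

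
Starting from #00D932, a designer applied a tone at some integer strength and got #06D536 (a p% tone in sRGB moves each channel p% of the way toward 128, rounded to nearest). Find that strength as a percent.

5%

#00D932 is rgb(0, 217, 50); #06D536 is rgb(6, 213, 54).
On the R channel (widest range): 6 ≈ 0 + (p/100)(128 − 0), so p ≈ 100×(6 − 0)/(128 − 0) = 600/128 = 4.69.
p = 5 reproduces all three channels after rounding.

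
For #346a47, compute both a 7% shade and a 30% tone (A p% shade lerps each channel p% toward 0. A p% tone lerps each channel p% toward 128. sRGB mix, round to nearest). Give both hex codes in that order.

#306342, #4b7158

#346a47 is rgb(52, 106, 71).
7% shade:
  R: 52 + 0.07×(0−52) = 52 − 3.64 = 48.36 → 48
  G: 106 − 7.42 = 98.58 → 99
  B: 71 − 4.97 = 66.03 → 66
  → #306342
30% tone:
  R: 52 + 22.8 = 74.8 → 75
  G: 106 + 0.3×(128−106) = 106 + 6.6 = 112.6 → 113
  B: 71 + 0.3×(128−71) = 71 + 17.1 = 88.1 → 88
  → #4b7158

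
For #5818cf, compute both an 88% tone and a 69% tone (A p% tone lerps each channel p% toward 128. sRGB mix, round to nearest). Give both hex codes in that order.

#5818cf is rgb(88, 24, 207).
88% tone:
  R: 88 + 35.2 = 123.2 → 123
  G: 24 + 91.52 = 115.52 → 116
  B: 207 + 0.88×(128−207) = 207 − 69.52 = 137.48 → 137
  → #7b7489
69% tone:
  R: 88 + 27.6 = 115.6 → 116
  G: 24 + 71.76 = 95.76 → 96
  B: 207 + 0.69×(128−207) = 207 − 54.51 = 152.49 → 152
  → #746098

#7b7489, #746098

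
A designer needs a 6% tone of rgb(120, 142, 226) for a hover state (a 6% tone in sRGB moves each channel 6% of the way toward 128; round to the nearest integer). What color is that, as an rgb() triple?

rgb(120, 141, 220)

Per channel, c → c + 0.06(128 − c):
  R: 120 + 0.06×(128−120) = 120 + 0.48 = 120.48 → 120
  G: 142 + 0.06×(128−142) = 142 − 0.84 = 141.16 → 141
  B: 226 + 0.06×(128−226) = 226 − 5.88 = 220.12 → 220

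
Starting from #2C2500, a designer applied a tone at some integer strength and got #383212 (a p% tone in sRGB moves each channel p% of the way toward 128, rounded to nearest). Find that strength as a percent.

14%

#2C2500 is rgb(44, 37, 0); #383212 is rgb(56, 50, 18).
On the B channel (widest range): 18 ≈ 0 + (p/100)(128 − 0), so p ≈ 100×(18 − 0)/(128 − 0) = 1800/128 = 14.06.
p = 14 reproduces all three channels after rounding.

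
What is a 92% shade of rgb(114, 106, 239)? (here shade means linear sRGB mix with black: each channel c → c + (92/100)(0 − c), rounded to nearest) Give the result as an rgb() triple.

rgb(9, 8, 19)

A 92% shade moves each channel 92% toward 0:
  R: 114 + 0.92×(0−114) = 114 − 104.88 = 9.12 → 9
  G: 106 + 0.92×(0−106) = 106 − 97.52 = 8.48 → 8
  B: 239 − 219.88 = 19.12 → 19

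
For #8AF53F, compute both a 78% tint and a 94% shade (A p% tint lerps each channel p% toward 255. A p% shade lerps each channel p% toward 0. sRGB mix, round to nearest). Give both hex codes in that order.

#8AF53F is rgb(138, 245, 63).
78% tint:
  R: 138 + 0.78×(255−138) = 138 + 91.26 = 229.26 → 229
  G: 245 + 7.8 = 252.8 → 253
  B: 63 + 149.76 = 212.76 → 213
  → #E5FDD5
94% shade:
  R: 138 − 129.72 = 8.28 → 8
  G: 245 + 0.94×(0−245) = 245 − 230.3 = 14.7 → 15
  B: 63 − 59.22 = 3.78 → 4
  → #080F04

#E5FDD5, #080F04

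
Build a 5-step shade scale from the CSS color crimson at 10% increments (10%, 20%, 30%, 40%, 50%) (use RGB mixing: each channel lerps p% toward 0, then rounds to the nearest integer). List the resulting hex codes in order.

#C61236, #B01030, #9A0E2A, #840C24, #6E0A1E

CSS crimson is rgb(220, 20, 60).
10%: (220 − 22 = 198→198, 20 − 2 = 18→18, 60 − 6 = 54→54) → #C61236
20%: (220 − 44 = 176→176, 20 − 4 = 16→16, 60 − 12 = 48→48) → #B01030
30%: (220 − 66 = 154→154, 20 − 6 = 14→14, 60 − 18 = 42→42) → #9A0E2A
40%: (220 − 88 = 132→132, 20 − 8 = 12→12, 60 − 24 = 36→36) → #840C24
50%: (220 − 110 = 110→110, 20 − 10 = 10→10, 60 − 30 = 30→30) → #6E0A1E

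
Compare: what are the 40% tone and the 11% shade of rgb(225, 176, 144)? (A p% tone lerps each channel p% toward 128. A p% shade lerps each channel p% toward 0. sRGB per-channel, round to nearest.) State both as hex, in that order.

#ba9d8a, #c89d80

40% tone:
  R: 225 − 38.8 = 186.2 → 186
  G: 176 − 19.2 = 156.8 → 157
  B: 144 + 0.4×(128−144) = 144 − 6.4 = 137.6 → 138
  → #ba9d8a
11% shade:
  R: 225 + 0.11×(0−225) = 225 − 24.75 = 200.25 → 200
  G: 176 + 0.11×(0−176) = 176 − 19.36 = 156.64 → 157
  B: 144 + 0.11×(0−144) = 144 − 15.84 = 128.16 → 128
  → #c89d80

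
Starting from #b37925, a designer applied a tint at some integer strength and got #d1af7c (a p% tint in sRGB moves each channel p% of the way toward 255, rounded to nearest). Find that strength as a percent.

#b37925 is rgb(179, 121, 37); #d1af7c is rgb(209, 175, 124).
On the B channel (widest range): 124 ≈ 37 + (p/100)(255 − 37), so p ≈ 100×(124 − 37)/(255 − 37) = 8700/218 = 39.91.
p = 40 reproduces all three channels after rounding.

40%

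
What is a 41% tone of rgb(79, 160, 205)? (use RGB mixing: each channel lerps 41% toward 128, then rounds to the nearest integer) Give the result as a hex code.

Lerp each channel 41% toward 128:
  R: 79 + 0.41×(128−79) = 79 + 20.09 = 99.09 → 99
  G: 160 − 13.12 = 146.88 → 147
  B: 205 + 0.41×(128−205) = 205 − 31.57 = 173.43 → 173
rgb(99, 147, 173) = #6393ad.

#6393ad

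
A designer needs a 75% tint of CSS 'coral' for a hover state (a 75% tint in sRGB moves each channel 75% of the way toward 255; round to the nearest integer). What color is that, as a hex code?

#ffdfd3

CSS coral is rgb(255, 127, 80).
A 75% tint moves each channel 75% toward 255:
  R: 255 + 0.75×(255−255) = 255 + 0 = 255 → 255
  G: 127 + 96 = 223 → 223
  B: 80 + 131.25 = 211.25 → 211
rgb(255, 223, 211) = #ffdfd3.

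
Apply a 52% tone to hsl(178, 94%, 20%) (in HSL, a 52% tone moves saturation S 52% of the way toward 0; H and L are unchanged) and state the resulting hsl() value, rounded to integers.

hsl(178, 45%, 20%)

S moves 52% from 94 toward 0: 94 − 48.88 = 45.12 → 45.
H and L are unchanged.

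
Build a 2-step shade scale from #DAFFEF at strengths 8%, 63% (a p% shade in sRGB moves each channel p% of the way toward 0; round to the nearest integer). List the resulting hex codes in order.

#DAFFEF is rgb(218, 255, 239).
8%: (218 − 17.44 = 200.56→201, 255 − 20.4 = 234.6→235, 239 − 19.12 = 219.88→220) → #C9EBDC
63%: (218 − 137.34 = 80.66→81, 255 − 160.65 = 94.35→94, 239 − 150.57 = 88.43→88) → #515E58

#C9EBDC, #515E58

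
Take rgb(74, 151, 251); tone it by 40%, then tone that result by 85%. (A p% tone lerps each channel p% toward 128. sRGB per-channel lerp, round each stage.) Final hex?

A 40% tone moves each channel 40% toward 128:
  R: 74 + 21.6 = 95.6 → 96
  G: 151 − 9.2 = 141.8 → 142
  B: 251 + 0.4×(128−251) = 251 − 49.2 = 201.8 → 202
After the tone: rgb(96, 142, 202) = #608ECA.
Lerp each channel 85% toward 128:
  R: 96 + 0.85×(128−96) = 96 + 27.2 = 123.2 → 123
  G: 142 + 0.85×(128−142) = 142 − 11.9 = 130.1 → 130
  B: 202 + 0.85×(128−202) = 202 − 62.9 = 139.1 → 139
rgb(123, 130, 139) = #7B828B.

#7B828B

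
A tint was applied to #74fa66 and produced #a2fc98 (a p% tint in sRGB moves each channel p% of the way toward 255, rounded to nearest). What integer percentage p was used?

33%

#74fa66 is rgb(116, 250, 102); #a2fc98 is rgb(162, 252, 152).
On the B channel (widest range): 152 ≈ 102 + (p/100)(255 − 102), so p ≈ 100×(152 − 102)/(255 − 102) = 5000/153 = 32.68.
p = 33 reproduces all three channels after rounding.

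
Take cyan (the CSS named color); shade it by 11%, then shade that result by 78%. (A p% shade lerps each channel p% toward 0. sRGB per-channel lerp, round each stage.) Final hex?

#003232

CSS cyan is rgb(0, 255, 255).
An 11% shade moves each channel 11% toward 0:
  R: 0 + 0 = 0 → 0
  G: 255 − 28.05 = 226.95 → 227
  B: 255 + 0.11×(0−255) = 255 − 28.05 = 226.95 → 227
After the shade: rgb(0, 227, 227) = #00E3E3.
Lerp each channel 78% toward 0:
  R: 0 + 0 = 0 → 0
  G: 227 − 177.06 = 49.94 → 50
  B: 227 − 177.06 = 49.94 → 50
rgb(0, 50, 50) = #003232.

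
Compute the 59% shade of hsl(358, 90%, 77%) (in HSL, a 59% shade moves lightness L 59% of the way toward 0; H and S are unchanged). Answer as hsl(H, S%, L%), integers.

L moves 59% from 77 toward 0: 77 − 45.43 = 31.57 → 32.
H and S are unchanged.

hsl(358, 90%, 32%)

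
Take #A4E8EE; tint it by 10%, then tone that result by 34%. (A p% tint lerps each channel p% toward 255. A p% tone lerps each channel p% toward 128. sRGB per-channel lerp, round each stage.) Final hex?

#A4E8EE is rgb(164, 232, 238).
Lerp each channel 10% toward 255:
  R: 164 + 9.1 = 173.1 → 173
  G: 232 + 2.3 = 234.3 → 234
  B: 238 + 0.1×(255−238) = 238 + 1.7 = 239.7 → 240
After the tint: rgb(173, 234, 240) = #ADEAF0.
A 34% tone moves each channel 34% toward 128:
  R: 173 + 0.34×(128−173) = 173 − 15.3 = 157.7 → 158
  G: 234 − 36.04 = 197.96 → 198
  B: 240 − 38.08 = 201.92 → 202
rgb(158, 198, 202) = #9EC6CA.

#9EC6CA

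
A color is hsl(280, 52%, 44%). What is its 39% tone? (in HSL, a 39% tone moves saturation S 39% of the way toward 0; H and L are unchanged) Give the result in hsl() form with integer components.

S moves 39% from 52 toward 0: 52 − 20.28 = 31.72 → 32.
H and L are unchanged.

hsl(280, 32%, 44%)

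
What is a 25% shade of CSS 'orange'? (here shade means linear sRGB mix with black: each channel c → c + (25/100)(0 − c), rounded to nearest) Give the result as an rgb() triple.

CSS orange is rgb(255, 165, 0).
Lerp each channel 25% toward 0:
  R: 255 + 0.25×(0−255) = 255 − 63.75 = 191.25 → 191
  G: 165 + 0.25×(0−165) = 165 − 41.25 = 123.75 → 124
  B: 0 + 0 = 0 → 0

rgb(191, 124, 0)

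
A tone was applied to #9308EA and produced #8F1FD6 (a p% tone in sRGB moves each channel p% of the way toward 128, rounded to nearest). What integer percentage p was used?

#9308EA is rgb(147, 8, 234); #8F1FD6 is rgb(143, 31, 214).
On the G channel (widest range): 31 ≈ 8 + (p/100)(128 − 8), so p ≈ 100×(31 − 8)/(128 − 8) = 2300/120 = 19.17.
p = 19 reproduces all three channels after rounding.

19%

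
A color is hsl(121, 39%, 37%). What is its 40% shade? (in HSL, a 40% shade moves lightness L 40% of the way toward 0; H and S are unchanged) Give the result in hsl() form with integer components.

hsl(121, 39%, 22%)

L moves 40% from 37 toward 0: 37 − 14.8 = 22.2 → 22.
H and S are unchanged.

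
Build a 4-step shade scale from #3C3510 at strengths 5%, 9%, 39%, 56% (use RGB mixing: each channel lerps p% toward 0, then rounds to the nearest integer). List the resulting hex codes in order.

#3C3510 is rgb(60, 53, 16).
5%: (60 − 3 = 57→57, 53 − 2.65 = 50.35→50, 16 − 0.8 = 15.2→15) → #39320F
9%: (60 − 5.4 = 54.6→55, 53 − 4.77 = 48.23→48, 16 − 1.44 = 14.56→15) → #37300F
39%: (60 − 23.4 = 36.6→37, 53 − 20.67 = 32.33→32, 16 − 6.24 = 9.76→10) → #25200A
56%: (60 − 33.6 = 26.4→26, 53 − 29.68 = 23.32→23, 16 − 8.96 = 7.04→7) → #1A1707

#39320F, #37300F, #25200A, #1A1707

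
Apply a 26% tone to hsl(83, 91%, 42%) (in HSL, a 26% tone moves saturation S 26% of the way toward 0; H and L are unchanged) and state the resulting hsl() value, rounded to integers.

S moves 26% from 91 toward 0: 91 − 23.66 = 67.34 → 67.
H and L are unchanged.

hsl(83, 67%, 42%)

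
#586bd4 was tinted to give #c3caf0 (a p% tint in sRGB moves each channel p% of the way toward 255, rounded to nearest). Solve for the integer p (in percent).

#586bd4 is rgb(88, 107, 212); #c3caf0 is rgb(195, 202, 240).
On the R channel (widest range): 195 ≈ 88 + (p/100)(255 − 88), so p ≈ 100×(195 − 88)/(255 − 88) = 10700/167 = 64.07.
p = 64 reproduces all three channels after rounding.

64%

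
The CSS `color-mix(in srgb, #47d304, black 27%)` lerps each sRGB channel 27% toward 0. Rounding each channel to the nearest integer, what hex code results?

#349a03

#47d304 is rgb(71, 211, 4).
A 27% shade moves each channel 27% toward 0:
  R: 71 + 0.27×(0−71) = 71 − 19.17 = 51.83 → 52
  G: 211 − 56.97 = 154.03 → 154
  B: 4 − 1.08 = 2.92 → 3
rgb(52, 154, 3) = #349a03.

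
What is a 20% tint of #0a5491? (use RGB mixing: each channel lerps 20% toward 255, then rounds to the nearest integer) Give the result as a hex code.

#3b76a7

#0a5491 is rgb(10, 84, 145).
A 20% tint moves each channel 20% toward 255:
  R: 10 + 0.2×(255−10) = 10 + 49 = 59 → 59
  G: 84 + 0.2×(255−84) = 84 + 34.2 = 118.2 → 118
  B: 145 + 22 = 167 → 167
rgb(59, 118, 167) = #3b76a7.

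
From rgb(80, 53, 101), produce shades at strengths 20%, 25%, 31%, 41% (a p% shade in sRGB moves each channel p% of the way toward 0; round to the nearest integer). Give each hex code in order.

#402a51, #3c284c, #372546, #2f1f3c

20%: (80 − 16 = 64→64, 53 − 10.6 = 42.4→42, 101 − 20.2 = 80.8→81) → #402a51
25%: (80 − 20 = 60→60, 53 − 13.25 = 39.75→40, 101 − 25.25 = 75.75→76) → #3c284c
31%: (80 − 24.8 = 55.2→55, 53 − 16.43 = 36.57→37, 101 − 31.31 = 69.69→70) → #372546
41%: (80 − 32.8 = 47.2→47, 53 − 21.73 = 31.27→31, 101 − 41.41 = 59.59→60) → #2f1f3c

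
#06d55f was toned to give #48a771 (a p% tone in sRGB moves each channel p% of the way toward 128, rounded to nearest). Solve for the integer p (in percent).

54%

#06d55f is rgb(6, 213, 95); #48a771 is rgb(72, 167, 113).
On the R channel (widest range): 72 ≈ 6 + (p/100)(128 − 6), so p ≈ 100×(72 − 6)/(128 − 6) = 6600/122 = 54.10.
p = 54 reproduces all three channels after rounding.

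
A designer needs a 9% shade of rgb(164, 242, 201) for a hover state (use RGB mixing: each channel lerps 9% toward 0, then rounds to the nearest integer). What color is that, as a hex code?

Per channel, c → c + 0.09(0 − c):
  R: 164 + 0.09×(0−164) = 164 − 14.76 = 149.24 → 149
  G: 242 + 0.09×(0−242) = 242 − 21.78 = 220.22 → 220
  B: 201 − 18.09 = 182.91 → 183
rgb(149, 220, 183) = #95dcb7.

#95dcb7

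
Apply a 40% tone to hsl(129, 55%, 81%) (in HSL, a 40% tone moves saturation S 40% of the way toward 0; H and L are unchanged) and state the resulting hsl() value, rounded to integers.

hsl(129, 33%, 81%)

S moves 40% from 55 toward 0: 55 − 22 = 33 → 33.
H and L are unchanged.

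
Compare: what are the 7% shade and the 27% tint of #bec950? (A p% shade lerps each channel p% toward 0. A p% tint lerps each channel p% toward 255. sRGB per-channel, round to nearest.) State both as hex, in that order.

#bec950 is rgb(190, 201, 80).
7% shade:
  R: 190 + 0.07×(0−190) = 190 − 13.3 = 176.7 → 177
  G: 201 − 14.07 = 186.93 → 187
  B: 80 − 5.6 = 74.4 → 74
  → #b1bb4a
27% tint:
  R: 190 + 0.27×(255−190) = 190 + 17.55 = 207.55 → 208
  G: 201 + 0.27×(255−201) = 201 + 14.58 = 215.58 → 216
  B: 80 + 47.25 = 127.25 → 127
  → #d0d87f

#b1bb4a, #d0d87f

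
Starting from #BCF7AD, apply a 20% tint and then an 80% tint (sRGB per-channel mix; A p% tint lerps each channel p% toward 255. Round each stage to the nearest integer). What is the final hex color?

#F4FEF2

#BCF7AD is rgb(188, 247, 173).
Lerp each channel 20% toward 255:
  R: 188 + 0.2×(255−188) = 188 + 13.4 = 201.4 → 201
  G: 247 + 1.6 = 248.6 → 249
  B: 173 + 0.2×(255−173) = 173 + 16.4 = 189.4 → 189
After the tint: rgb(201, 249, 189) = #C9F9BD.
An 80% tint moves each channel 80% toward 255:
  R: 201 + 43.2 = 244.2 → 244
  G: 249 + 4.8 = 253.8 → 254
  B: 189 + 0.8×(255−189) = 189 + 52.8 = 241.8 → 242
rgb(244, 254, 242) = #F4FEF2.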